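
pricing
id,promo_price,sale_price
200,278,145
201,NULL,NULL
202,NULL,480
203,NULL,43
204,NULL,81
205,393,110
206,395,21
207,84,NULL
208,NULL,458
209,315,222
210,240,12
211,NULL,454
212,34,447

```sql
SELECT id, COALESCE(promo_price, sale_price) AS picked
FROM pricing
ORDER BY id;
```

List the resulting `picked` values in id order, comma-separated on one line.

id=200: promo_price=278 → 278
id=201: promo_price=NULL, sale_price=NULL (all NULL) → NULL
id=202: promo_price=NULL, sale_price=480 → 480
id=203: promo_price=NULL, sale_price=43 → 43
id=204: promo_price=NULL, sale_price=81 → 81
id=205: promo_price=393 → 393
id=206: promo_price=395 → 395
id=207: promo_price=84 → 84
id=208: promo_price=NULL, sale_price=458 → 458
id=209: promo_price=315 → 315
id=210: promo_price=240 → 240
id=211: promo_price=NULL, sale_price=454 → 454
id=212: promo_price=34 → 34

278, NULL, 480, 43, 81, 393, 395, 84, 458, 315, 240, 454, 34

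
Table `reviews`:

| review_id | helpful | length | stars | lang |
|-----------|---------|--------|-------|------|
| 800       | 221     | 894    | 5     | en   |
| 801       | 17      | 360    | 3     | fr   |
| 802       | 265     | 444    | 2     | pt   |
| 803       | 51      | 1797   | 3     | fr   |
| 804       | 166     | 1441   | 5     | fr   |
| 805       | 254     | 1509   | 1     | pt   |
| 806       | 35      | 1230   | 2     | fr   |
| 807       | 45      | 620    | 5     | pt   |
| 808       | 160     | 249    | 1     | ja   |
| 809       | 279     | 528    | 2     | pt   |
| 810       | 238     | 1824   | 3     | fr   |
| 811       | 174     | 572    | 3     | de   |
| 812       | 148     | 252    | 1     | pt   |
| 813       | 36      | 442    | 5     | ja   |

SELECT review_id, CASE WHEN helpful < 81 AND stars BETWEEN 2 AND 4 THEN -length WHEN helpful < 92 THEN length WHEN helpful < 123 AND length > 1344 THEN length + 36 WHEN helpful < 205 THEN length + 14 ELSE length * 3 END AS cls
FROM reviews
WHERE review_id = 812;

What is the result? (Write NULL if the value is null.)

review_id = 812: helpful=148, length=252, stars=1, lang=pt.
helpful < 81 AND stars BETWEEN 2 AND 4 → false
helpful < 92 → false
helpful < 123 AND length > 1344 → false
helpful < 205 → true → 266

266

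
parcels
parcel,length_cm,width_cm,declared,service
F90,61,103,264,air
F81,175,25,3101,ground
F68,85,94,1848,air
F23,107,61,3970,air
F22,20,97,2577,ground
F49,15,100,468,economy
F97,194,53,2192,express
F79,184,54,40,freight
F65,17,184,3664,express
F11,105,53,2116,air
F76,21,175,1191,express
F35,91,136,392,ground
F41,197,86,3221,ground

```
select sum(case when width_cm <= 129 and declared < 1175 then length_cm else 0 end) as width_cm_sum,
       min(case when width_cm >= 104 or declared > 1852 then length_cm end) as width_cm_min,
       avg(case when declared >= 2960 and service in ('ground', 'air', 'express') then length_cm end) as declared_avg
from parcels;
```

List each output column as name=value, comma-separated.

[width_cm_sum: width_cm <= 129 and declared < 1175]
parcel=F90: ✓ → 61
parcel=F81: ✗
parcel=F68: ✗
parcel=F23: ✗
parcel=F22: ✗
parcel=F49: ✓ → 15
parcel=F97: ✗
parcel=F79: ✓ → 184
parcel=F65: ✗
parcel=F11: ✗
parcel=F76: ✗
parcel=F35: ✗
parcel=F41: ✗
width_cm_sum = 61 + 15 + 184 = 260
—
[width_cm_min: width_cm >= 104 or declared > 1852]
parcel=F90: ✗
parcel=F81: ✓ → 175
parcel=F68: ✗
parcel=F23: ✓ → 107
parcel=F22: ✓ → 20
parcel=F49: ✗
parcel=F97: ✓ → 194
parcel=F79: ✗
parcel=F65: ✓ → 17
parcel=F11: ✓ → 105
parcel=F76: ✓ → 21
parcel=F35: ✓ → 91
parcel=F41: ✓ → 197
width_cm_min = MIN(175, 107, 20, 194, 17, 105, 21, 91, 197) = 17
—
[declared_avg: declared >= 2960 and service in ('ground', 'air', 'express')]
parcel=F90: ✗
parcel=F81: ✓ → 175
parcel=F68: ✗
parcel=F23: ✓ → 107
parcel=F22: ✗
parcel=F49: ✗
parcel=F97: ✗
parcel=F79: ✗
parcel=F65: ✓ → 17
parcel=F11: ✗
parcel=F76: ✗
parcel=F35: ✗
parcel=F41: ✓ → 197
declared_avg = (175 + 107 + 17 + 197) / 4 = 124

width_cm_sum=260, width_cm_min=17, declared_avg=124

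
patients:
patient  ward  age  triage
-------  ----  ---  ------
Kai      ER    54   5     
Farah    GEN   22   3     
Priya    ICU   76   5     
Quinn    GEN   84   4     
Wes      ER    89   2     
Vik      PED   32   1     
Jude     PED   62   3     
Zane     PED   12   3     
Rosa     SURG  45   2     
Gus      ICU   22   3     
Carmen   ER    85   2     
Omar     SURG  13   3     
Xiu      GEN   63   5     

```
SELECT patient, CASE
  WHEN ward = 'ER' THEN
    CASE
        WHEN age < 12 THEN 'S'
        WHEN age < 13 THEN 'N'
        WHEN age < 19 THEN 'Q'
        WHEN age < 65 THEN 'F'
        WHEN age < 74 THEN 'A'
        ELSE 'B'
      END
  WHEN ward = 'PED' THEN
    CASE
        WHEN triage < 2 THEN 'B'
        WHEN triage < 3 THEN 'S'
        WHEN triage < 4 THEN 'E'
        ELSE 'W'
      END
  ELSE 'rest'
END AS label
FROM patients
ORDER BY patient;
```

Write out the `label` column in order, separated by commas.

B, rest, rest, E, F, rest, rest, rest, rest, B, B, rest, E

patient=Carmen: ward='ER' → inner[ELSE] → B
patient=Farah: ward='GEN' → outer ELSE → rest
patient=Gus: ward='ICU' → outer ELSE → rest
patient=Jude: ward='PED' → inner[triage < 4] → E
patient=Kai: ward='ER' → inner[age < 65] → F
patient=Omar: ward='SURG' → outer ELSE → rest
patient=Priya: ward='ICU' → outer ELSE → rest
patient=Quinn: ward='GEN' → outer ELSE → rest
patient=Rosa: ward='SURG' → outer ELSE → rest
patient=Vik: ward='PED' → inner[triage < 2] → B
patient=Wes: ward='ER' → inner[ELSE] → B
patient=Xiu: ward='GEN' → outer ELSE → rest
patient=Zane: ward='PED' → inner[triage < 4] → E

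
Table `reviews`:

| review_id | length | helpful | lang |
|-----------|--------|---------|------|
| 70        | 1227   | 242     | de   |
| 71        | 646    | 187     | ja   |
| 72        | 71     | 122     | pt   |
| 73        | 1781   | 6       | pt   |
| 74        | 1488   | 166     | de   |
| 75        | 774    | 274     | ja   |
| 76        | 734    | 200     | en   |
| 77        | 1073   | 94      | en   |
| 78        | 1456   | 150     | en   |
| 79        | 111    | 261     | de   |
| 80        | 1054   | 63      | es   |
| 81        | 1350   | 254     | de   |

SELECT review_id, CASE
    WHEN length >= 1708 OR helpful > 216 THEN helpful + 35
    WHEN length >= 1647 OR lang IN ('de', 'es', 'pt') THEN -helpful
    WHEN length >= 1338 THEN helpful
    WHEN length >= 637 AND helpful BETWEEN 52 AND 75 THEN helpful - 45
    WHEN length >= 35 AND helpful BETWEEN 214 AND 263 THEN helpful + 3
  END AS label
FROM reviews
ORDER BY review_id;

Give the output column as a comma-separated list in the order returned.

277, NULL, -122, 41, -166, 309, NULL, NULL, 150, 296, -63, 289

review_id=70: length >= 1708 OR helpful > 216 → 277
review_id=71: (no match → NULL) → NULL
review_id=72: length >= 1647 OR lang IN ('de', 'es', 'pt') → -122
review_id=73: length >= 1708 OR helpful > 216 → 41
review_id=74: length >= 1647 OR lang IN ('de', 'es', 'pt') → -166
review_id=75: length >= 1708 OR helpful > 216 → 309
review_id=76: (no match → NULL) → NULL
review_id=77: (no match → NULL) → NULL
review_id=78: length >= 1338 → 150
review_id=79: length >= 1708 OR helpful > 216 → 296
review_id=80: length >= 1647 OR lang IN ('de', 'es', 'pt') → -63
review_id=81: length >= 1708 OR helpful > 216 → 289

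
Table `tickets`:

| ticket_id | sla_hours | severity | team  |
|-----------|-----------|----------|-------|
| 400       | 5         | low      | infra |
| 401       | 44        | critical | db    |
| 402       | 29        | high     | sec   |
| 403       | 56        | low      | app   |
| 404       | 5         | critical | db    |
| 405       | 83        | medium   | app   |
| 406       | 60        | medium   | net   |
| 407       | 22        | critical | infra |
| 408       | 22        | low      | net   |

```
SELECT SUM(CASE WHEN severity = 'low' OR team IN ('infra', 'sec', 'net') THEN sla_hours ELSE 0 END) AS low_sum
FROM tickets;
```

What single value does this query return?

ticket_id=400: ✓ → 5
ticket_id=401: ✗
ticket_id=402: ✓ → 29
ticket_id=403: ✓ → 56
ticket_id=404: ✗
ticket_id=405: ✗
ticket_id=406: ✓ → 60
ticket_id=407: ✓ → 22
ticket_id=408: ✓ → 22
low_sum = 5 + 29 + 56 + 60 + 22 + 22 = 194

194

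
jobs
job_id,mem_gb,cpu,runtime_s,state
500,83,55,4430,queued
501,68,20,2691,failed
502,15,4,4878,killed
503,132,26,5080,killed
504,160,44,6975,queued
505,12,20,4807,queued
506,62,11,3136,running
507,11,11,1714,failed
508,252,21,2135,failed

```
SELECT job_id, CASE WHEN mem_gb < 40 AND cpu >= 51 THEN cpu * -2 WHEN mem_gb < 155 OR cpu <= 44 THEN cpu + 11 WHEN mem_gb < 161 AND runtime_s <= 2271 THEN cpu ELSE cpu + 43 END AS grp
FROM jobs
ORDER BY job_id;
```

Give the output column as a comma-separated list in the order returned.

job_id=500: mem_gb < 155 OR cpu <= 44 → 66
job_id=501: mem_gb < 155 OR cpu <= 44 → 31
job_id=502: mem_gb < 155 OR cpu <= 44 → 15
job_id=503: mem_gb < 155 OR cpu <= 44 → 37
job_id=504: mem_gb < 155 OR cpu <= 44 → 55
job_id=505: mem_gb < 155 OR cpu <= 44 → 31
job_id=506: mem_gb < 155 OR cpu <= 44 → 22
job_id=507: mem_gb < 155 OR cpu <= 44 → 22
job_id=508: mem_gb < 155 OR cpu <= 44 → 32

66, 31, 15, 37, 55, 31, 22, 22, 32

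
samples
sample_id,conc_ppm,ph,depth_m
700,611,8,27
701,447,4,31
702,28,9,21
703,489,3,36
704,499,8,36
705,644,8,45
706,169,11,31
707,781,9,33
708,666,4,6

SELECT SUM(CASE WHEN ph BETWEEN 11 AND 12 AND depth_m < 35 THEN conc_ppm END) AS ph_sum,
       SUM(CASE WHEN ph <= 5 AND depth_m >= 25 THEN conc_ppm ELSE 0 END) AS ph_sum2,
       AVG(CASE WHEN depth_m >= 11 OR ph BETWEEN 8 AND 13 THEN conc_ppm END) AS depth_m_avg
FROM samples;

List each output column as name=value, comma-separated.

[ph_sum: ph BETWEEN 11 AND 12 AND depth_m < 35]
sample_id=700: ✗
sample_id=701: ✗
sample_id=702: ✗
sample_id=703: ✗
sample_id=704: ✗
sample_id=705: ✗
sample_id=706: ✓ → 169
sample_id=707: ✗
sample_id=708: ✗
ph_sum = 169
—
[ph_sum2: ph <= 5 AND depth_m >= 25]
sample_id=700: ✗
sample_id=701: ✓ → 447
sample_id=702: ✗
sample_id=703: ✓ → 489
sample_id=704: ✗
sample_id=705: ✗
sample_id=706: ✗
sample_id=707: ✗
sample_id=708: ✗
ph_sum2 = 447 + 489 = 936
—
[depth_m_avg: depth_m >= 11 OR ph BETWEEN 8 AND 13]
sample_id=700: ✓ → 611
sample_id=701: ✓ → 447
sample_id=702: ✓ → 28
sample_id=703: ✓ → 489
sample_id=704: ✓ → 499
sample_id=705: ✓ → 644
sample_id=706: ✓ → 169
sample_id=707: ✓ → 781
sample_id=708: ✗
depth_m_avg = (611 + 447 + 28 + 489 + 499 + 644 + 169 + 781) / 8 = 458.5

ph_sum=169, ph_sum2=936, depth_m_avg=458.5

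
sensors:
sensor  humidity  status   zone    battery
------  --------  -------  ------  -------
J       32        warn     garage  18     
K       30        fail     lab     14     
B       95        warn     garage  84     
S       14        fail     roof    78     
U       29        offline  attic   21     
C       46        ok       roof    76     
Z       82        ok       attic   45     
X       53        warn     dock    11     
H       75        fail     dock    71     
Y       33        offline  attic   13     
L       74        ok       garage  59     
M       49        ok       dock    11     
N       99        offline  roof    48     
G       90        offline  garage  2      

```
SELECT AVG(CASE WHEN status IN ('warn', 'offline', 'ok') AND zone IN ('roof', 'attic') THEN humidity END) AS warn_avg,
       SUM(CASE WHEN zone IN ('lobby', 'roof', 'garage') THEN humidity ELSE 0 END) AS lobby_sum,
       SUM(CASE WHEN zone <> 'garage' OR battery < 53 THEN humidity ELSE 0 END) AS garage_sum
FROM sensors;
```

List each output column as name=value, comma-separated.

warn_avg=57.8, lobby_sum=450, garage_sum=632

[warn_avg: status IN ('warn', 'offline', 'ok') AND zone IN ('roof', 'attic')]
sensor=J: ✗
sensor=K: ✗
sensor=B: ✗
sensor=S: ✗
sensor=U: ✓ → 29
sensor=C: ✓ → 46
sensor=Z: ✓ → 82
sensor=X: ✗
sensor=H: ✗
sensor=Y: ✓ → 33
sensor=L: ✗
sensor=M: ✗
sensor=N: ✓ → 99
sensor=G: ✗
warn_avg = (29 + 46 + 82 + 33 + 99) / 5 = 57.8
—
[lobby_sum: zone IN ('lobby', 'roof', 'garage')]
sensor=J: ✓ → 32
sensor=K: ✗
sensor=B: ✓ → 95
sensor=S: ✓ → 14
sensor=U: ✗
sensor=C: ✓ → 46
sensor=Z: ✗
sensor=X: ✗
sensor=H: ✗
sensor=Y: ✗
sensor=L: ✓ → 74
sensor=M: ✗
sensor=N: ✓ → 99
sensor=G: ✓ → 90
lobby_sum = 32 + 95 + 14 + 46 + 74 + 99 + 90 = 450
—
[garage_sum: zone <> 'garage' OR battery < 53]
sensor=J: ✓ → 32
sensor=K: ✓ → 30
sensor=B: ✗
sensor=S: ✓ → 14
sensor=U: ✓ → 29
sensor=C: ✓ → 46
sensor=Z: ✓ → 82
sensor=X: ✓ → 53
sensor=H: ✓ → 75
sensor=Y: ✓ → 33
sensor=L: ✗
sensor=M: ✓ → 49
sensor=N: ✓ → 99
sensor=G: ✓ → 90
garage_sum = 32 + 30 + 14 + 29 + 46 + 82 + 53 + 75 + 33 + 49 + 99 + 90 = 632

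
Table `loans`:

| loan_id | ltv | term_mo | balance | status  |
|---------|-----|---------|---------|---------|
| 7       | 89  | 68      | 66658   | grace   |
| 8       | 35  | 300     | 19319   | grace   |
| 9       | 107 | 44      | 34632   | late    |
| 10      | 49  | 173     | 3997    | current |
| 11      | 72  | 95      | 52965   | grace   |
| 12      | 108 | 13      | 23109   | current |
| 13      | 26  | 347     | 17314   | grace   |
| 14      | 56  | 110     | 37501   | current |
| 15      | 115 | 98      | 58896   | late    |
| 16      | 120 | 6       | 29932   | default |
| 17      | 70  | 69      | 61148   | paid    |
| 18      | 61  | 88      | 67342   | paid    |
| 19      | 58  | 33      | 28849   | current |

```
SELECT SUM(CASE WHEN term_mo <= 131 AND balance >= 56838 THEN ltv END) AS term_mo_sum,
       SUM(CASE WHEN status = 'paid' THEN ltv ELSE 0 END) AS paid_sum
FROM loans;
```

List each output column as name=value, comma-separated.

[term_mo_sum: term_mo <= 131 AND balance >= 56838]
loan_id=7: ✓ → 89
loan_id=8: ✗
loan_id=9: ✗
loan_id=10: ✗
loan_id=11: ✗
loan_id=12: ✗
loan_id=13: ✗
loan_id=14: ✗
loan_id=15: ✓ → 115
loan_id=16: ✗
loan_id=17: ✓ → 70
loan_id=18: ✓ → 61
loan_id=19: ✗
term_mo_sum = 89 + 115 + 70 + 61 = 335
—
[paid_sum: status = 'paid']
loan_id=7: ✗
loan_id=8: ✗
loan_id=9: ✗
loan_id=10: ✗
loan_id=11: ✗
loan_id=12: ✗
loan_id=13: ✗
loan_id=14: ✗
loan_id=15: ✗
loan_id=16: ✗
loan_id=17: ✓ → 70
loan_id=18: ✓ → 61
loan_id=19: ✗
paid_sum = 70 + 61 = 131

term_mo_sum=335, paid_sum=131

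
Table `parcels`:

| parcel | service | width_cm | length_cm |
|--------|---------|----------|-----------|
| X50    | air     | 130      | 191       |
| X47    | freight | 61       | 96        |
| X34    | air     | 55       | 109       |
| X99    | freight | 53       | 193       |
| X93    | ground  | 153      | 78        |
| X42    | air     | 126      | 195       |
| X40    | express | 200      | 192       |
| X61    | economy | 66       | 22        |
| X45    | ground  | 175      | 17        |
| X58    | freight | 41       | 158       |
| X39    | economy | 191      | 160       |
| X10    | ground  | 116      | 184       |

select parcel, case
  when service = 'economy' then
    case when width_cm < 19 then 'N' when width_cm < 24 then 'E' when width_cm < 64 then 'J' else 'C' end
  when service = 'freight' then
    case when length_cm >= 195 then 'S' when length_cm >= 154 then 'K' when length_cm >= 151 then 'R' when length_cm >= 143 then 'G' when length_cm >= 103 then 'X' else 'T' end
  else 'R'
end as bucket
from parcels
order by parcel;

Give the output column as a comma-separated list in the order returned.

parcel=X10: service='ground' → outer ELSE → R
parcel=X34: service='air' → outer ELSE → R
parcel=X39: service='economy' → inner[ELSE] → C
parcel=X40: service='express' → outer ELSE → R
parcel=X42: service='air' → outer ELSE → R
parcel=X45: service='ground' → outer ELSE → R
parcel=X47: service='freight' → inner[ELSE] → T
parcel=X50: service='air' → outer ELSE → R
parcel=X58: service='freight' → inner[length_cm >= 154] → K
parcel=X61: service='economy' → inner[ELSE] → C
parcel=X93: service='ground' → outer ELSE → R
parcel=X99: service='freight' → inner[length_cm >= 154] → K

R, R, C, R, R, R, T, R, K, C, R, K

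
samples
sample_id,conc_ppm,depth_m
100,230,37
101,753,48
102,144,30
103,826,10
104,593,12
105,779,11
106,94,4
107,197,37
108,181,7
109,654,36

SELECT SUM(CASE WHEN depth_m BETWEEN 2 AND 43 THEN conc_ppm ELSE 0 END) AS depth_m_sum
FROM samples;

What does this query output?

3698

sample_id=100: ✓ → 230
sample_id=101: ✗
sample_id=102: ✓ → 144
sample_id=103: ✓ → 826
sample_id=104: ✓ → 593
sample_id=105: ✓ → 779
sample_id=106: ✓ → 94
sample_id=107: ✓ → 197
sample_id=108: ✓ → 181
sample_id=109: ✓ → 654
depth_m_sum = 230 + 144 + 826 + 593 + 779 + 94 + 197 + 181 + 654 = 3698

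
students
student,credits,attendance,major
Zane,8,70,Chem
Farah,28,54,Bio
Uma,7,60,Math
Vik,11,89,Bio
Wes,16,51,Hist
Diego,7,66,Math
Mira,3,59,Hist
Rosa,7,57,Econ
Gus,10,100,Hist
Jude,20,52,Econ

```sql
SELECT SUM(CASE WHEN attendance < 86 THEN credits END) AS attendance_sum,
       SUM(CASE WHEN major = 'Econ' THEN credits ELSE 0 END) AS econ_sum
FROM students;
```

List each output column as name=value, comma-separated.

attendance_sum=96, econ_sum=27

[attendance_sum: attendance < 86]
student=Zane: ✓ → 8
student=Farah: ✓ → 28
student=Uma: ✓ → 7
student=Vik: ✗
student=Wes: ✓ → 16
student=Diego: ✓ → 7
student=Mira: ✓ → 3
student=Rosa: ✓ → 7
student=Gus: ✗
student=Jude: ✓ → 20
attendance_sum = 8 + 28 + 7 + 16 + 7 + 3 + 7 + 20 = 96
—
[econ_sum: major = 'Econ']
student=Zane: ✗
student=Farah: ✗
student=Uma: ✗
student=Vik: ✗
student=Wes: ✗
student=Diego: ✗
student=Mira: ✗
student=Rosa: ✓ → 7
student=Gus: ✗
student=Jude: ✓ → 20
econ_sum = 7 + 20 = 27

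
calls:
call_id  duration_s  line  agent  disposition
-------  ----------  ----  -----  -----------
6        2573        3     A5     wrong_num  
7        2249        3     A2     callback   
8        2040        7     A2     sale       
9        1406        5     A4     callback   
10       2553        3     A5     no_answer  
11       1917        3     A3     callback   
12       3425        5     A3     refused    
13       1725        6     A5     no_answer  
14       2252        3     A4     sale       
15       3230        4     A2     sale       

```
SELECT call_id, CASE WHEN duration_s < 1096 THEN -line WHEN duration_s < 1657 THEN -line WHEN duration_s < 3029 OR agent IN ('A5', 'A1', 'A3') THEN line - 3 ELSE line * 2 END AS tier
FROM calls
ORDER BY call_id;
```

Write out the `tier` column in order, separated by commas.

0, 0, 4, -5, 0, 0, 2, 3, 0, 8

call_id=6: duration_s < 3029 OR agent IN ('A5', 'A1', 'A3') → 0
call_id=7: duration_s < 3029 OR agent IN ('A5', 'A1', 'A3') → 0
call_id=8: duration_s < 3029 OR agent IN ('A5', 'A1', 'A3') → 4
call_id=9: duration_s < 1657 → -5
call_id=10: duration_s < 3029 OR agent IN ('A5', 'A1', 'A3') → 0
call_id=11: duration_s < 3029 OR agent IN ('A5', 'A1', 'A3') → 0
call_id=12: duration_s < 3029 OR agent IN ('A5', 'A1', 'A3') → 2
call_id=13: duration_s < 3029 OR agent IN ('A5', 'A1', 'A3') → 3
call_id=14: duration_s < 3029 OR agent IN ('A5', 'A1', 'A3') → 0
call_id=15: ELSE → 8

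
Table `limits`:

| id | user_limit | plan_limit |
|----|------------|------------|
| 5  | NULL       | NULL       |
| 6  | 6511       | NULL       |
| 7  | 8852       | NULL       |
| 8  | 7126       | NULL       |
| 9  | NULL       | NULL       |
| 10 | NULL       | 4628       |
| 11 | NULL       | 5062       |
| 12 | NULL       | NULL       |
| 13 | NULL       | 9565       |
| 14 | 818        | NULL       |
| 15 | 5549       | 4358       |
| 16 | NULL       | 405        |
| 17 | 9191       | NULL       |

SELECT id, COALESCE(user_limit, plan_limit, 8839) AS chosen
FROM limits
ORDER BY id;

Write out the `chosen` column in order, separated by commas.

id=5: user_limit=NULL, plan_limit=NULL, → literal 8839 → 8839
id=6: user_limit=6511 → 6511
id=7: user_limit=8852 → 8852
id=8: user_limit=7126 → 7126
id=9: user_limit=NULL, plan_limit=NULL, → literal 8839 → 8839
id=10: user_limit=NULL, plan_limit=4628 → 4628
id=11: user_limit=NULL, plan_limit=5062 → 5062
id=12: user_limit=NULL, plan_limit=NULL, → literal 8839 → 8839
id=13: user_limit=NULL, plan_limit=9565 → 9565
id=14: user_limit=818 → 818
id=15: user_limit=5549 → 5549
id=16: user_limit=NULL, plan_limit=405 → 405
id=17: user_limit=9191 → 9191

8839, 6511, 8852, 7126, 8839, 4628, 5062, 8839, 9565, 818, 5549, 405, 9191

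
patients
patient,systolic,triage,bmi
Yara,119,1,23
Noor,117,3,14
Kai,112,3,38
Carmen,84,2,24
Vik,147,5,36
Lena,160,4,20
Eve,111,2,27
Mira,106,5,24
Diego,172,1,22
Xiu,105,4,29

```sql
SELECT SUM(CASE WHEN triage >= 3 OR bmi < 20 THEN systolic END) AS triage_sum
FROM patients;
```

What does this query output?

747

patient=Yara: ✗
patient=Noor: ✓ → 117
patient=Kai: ✓ → 112
patient=Carmen: ✗
patient=Vik: ✓ → 147
patient=Lena: ✓ → 160
patient=Eve: ✗
patient=Mira: ✓ → 106
patient=Diego: ✗
patient=Xiu: ✓ → 105
triage_sum = 117 + 112 + 147 + 160 + 106 + 105 = 747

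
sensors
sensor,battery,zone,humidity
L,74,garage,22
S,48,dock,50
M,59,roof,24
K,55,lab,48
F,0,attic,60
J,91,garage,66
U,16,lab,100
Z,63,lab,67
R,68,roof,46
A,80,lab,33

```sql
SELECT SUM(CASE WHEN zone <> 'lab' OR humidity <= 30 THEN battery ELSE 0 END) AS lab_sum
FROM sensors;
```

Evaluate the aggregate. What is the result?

340

sensor=L: ✓ → 74
sensor=S: ✓ → 48
sensor=M: ✓ → 59
sensor=K: ✗
sensor=F: ✓ → 0
sensor=J: ✓ → 91
sensor=U: ✗
sensor=Z: ✗
sensor=R: ✓ → 68
sensor=A: ✗
lab_sum = 74 + 48 + 59 + 91 + 68 = 340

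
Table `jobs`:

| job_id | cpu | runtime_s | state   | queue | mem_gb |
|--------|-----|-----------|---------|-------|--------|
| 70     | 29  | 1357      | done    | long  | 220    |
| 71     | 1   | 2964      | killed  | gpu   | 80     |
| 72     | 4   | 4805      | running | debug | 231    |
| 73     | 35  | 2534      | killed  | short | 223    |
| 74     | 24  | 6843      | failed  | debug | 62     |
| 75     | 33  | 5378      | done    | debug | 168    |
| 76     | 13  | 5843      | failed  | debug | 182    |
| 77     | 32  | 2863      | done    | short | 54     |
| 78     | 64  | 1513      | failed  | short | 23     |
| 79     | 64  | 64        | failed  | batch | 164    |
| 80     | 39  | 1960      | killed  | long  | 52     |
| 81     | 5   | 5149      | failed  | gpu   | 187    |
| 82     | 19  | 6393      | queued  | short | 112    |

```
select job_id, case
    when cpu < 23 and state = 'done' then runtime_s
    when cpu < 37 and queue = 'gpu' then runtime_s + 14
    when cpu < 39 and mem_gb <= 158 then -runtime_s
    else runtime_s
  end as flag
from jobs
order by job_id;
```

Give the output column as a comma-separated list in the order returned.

1357, 2978, 4805, 2534, -6843, 5378, 5843, -2863, 1513, 64, 1960, 5163, -6393

job_id=70: ELSE → 1357
job_id=71: cpu < 37 and queue = 'gpu' → 2978
job_id=72: ELSE → 4805
job_id=73: ELSE → 2534
job_id=74: cpu < 39 and mem_gb <= 158 → -6843
job_id=75: ELSE → 5378
job_id=76: ELSE → 5843
job_id=77: cpu < 39 and mem_gb <= 158 → -2863
job_id=78: ELSE → 1513
job_id=79: ELSE → 64
job_id=80: ELSE → 1960
job_id=81: cpu < 37 and queue = 'gpu' → 5163
job_id=82: cpu < 39 and mem_gb <= 158 → -6393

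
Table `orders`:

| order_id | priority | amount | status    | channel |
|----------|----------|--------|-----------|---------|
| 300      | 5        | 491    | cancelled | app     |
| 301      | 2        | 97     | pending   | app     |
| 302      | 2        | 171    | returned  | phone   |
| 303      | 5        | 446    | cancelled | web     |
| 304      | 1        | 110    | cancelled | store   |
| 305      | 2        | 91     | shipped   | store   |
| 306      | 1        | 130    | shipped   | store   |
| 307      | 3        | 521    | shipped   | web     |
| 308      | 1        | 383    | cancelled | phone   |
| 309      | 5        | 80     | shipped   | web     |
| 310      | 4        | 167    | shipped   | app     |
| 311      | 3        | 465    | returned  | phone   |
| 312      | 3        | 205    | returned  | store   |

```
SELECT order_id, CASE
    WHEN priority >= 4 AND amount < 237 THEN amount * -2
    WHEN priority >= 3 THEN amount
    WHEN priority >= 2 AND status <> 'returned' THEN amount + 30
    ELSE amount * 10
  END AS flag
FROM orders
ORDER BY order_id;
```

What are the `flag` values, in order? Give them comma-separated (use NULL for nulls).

order_id=300: priority >= 3 → 491
order_id=301: priority >= 2 AND status <> 'returned' → 127
order_id=302: ELSE → 1710
order_id=303: priority >= 3 → 446
order_id=304: ELSE → 1100
order_id=305: priority >= 2 AND status <> 'returned' → 121
order_id=306: ELSE → 1300
order_id=307: priority >= 3 → 521
order_id=308: ELSE → 3830
order_id=309: priority >= 4 AND amount < 237 → -160
order_id=310: priority >= 4 AND amount < 237 → -334
order_id=311: priority >= 3 → 465
order_id=312: priority >= 3 → 205

491, 127, 1710, 446, 1100, 121, 1300, 521, 3830, -160, -334, 465, 205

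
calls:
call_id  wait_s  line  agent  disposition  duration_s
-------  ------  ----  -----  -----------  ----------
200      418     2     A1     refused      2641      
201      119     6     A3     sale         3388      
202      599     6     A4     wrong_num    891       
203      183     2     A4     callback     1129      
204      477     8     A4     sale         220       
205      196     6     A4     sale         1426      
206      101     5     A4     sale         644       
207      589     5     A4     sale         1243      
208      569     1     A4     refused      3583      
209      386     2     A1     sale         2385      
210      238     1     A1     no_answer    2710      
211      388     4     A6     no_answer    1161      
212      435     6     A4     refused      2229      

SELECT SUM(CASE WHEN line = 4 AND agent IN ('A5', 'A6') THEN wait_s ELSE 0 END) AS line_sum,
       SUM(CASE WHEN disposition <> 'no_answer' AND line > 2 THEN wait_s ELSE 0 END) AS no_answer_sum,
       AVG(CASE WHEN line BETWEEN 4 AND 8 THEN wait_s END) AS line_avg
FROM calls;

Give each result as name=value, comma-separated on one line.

line_sum=388, no_answer_sum=2516, line_avg=363

[line_sum: line = 4 AND agent IN ('A5', 'A6')]
call_id=200: ✗
call_id=201: ✗
call_id=202: ✗
call_id=203: ✗
call_id=204: ✗
call_id=205: ✗
call_id=206: ✗
call_id=207: ✗
call_id=208: ✗
call_id=209: ✗
call_id=210: ✗
call_id=211: ✓ → 388
call_id=212: ✗
line_sum = 388
—
[no_answer_sum: disposition <> 'no_answer' AND line > 2]
call_id=200: ✗
call_id=201: ✓ → 119
call_id=202: ✓ → 599
call_id=203: ✗
call_id=204: ✓ → 477
call_id=205: ✓ → 196
call_id=206: ✓ → 101
call_id=207: ✓ → 589
call_id=208: ✗
call_id=209: ✗
call_id=210: ✗
call_id=211: ✗
call_id=212: ✓ → 435
no_answer_sum = 119 + 599 + 477 + 196 + 101 + 589 + 435 = 2516
—
[line_avg: line BETWEEN 4 AND 8]
call_id=200: ✗
call_id=201: ✓ → 119
call_id=202: ✓ → 599
call_id=203: ✗
call_id=204: ✓ → 477
call_id=205: ✓ → 196
call_id=206: ✓ → 101
call_id=207: ✓ → 589
call_id=208: ✗
call_id=209: ✗
call_id=210: ✗
call_id=211: ✓ → 388
call_id=212: ✓ → 435
line_avg = (119 + 599 + 477 + 196 + 101 + 589 + 388 + 435) / 8 = 363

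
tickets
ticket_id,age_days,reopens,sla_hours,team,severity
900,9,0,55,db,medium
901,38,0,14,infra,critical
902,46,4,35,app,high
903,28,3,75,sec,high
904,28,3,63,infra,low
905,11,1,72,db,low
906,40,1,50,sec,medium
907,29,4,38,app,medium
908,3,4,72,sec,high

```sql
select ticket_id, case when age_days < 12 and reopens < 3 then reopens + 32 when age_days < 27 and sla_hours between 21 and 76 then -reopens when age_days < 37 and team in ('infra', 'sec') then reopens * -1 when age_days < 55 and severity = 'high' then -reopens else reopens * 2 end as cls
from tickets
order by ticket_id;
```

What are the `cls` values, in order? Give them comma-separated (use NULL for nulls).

ticket_id=900: age_days < 12 and reopens < 3 → 32
ticket_id=901: ELSE → 0
ticket_id=902: age_days < 55 and severity = 'high' → -4
ticket_id=903: age_days < 37 and team in ('infra', 'sec') → -3
ticket_id=904: age_days < 37 and team in ('infra', 'sec') → -3
ticket_id=905: age_days < 12 and reopens < 3 → 33
ticket_id=906: ELSE → 2
ticket_id=907: ELSE → 8
ticket_id=908: age_days < 27 and sla_hours between 21 and 76 → -4

32, 0, -4, -3, -3, 33, 2, 8, -4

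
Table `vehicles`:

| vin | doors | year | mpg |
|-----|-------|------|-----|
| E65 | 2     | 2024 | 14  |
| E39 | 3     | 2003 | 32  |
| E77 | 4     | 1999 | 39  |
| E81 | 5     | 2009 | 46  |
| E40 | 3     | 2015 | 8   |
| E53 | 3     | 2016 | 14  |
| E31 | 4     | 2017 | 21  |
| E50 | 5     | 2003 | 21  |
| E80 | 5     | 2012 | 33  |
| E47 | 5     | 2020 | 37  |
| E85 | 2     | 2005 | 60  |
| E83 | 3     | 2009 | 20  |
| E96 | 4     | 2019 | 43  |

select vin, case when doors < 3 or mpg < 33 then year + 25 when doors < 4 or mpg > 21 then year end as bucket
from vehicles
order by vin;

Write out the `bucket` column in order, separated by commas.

vin=E31: doors < 3 or mpg < 33 → 2042
vin=E39: doors < 3 or mpg < 33 → 2028
vin=E40: doors < 3 or mpg < 33 → 2040
vin=E47: doors < 4 or mpg > 21 → 2020
vin=E50: doors < 3 or mpg < 33 → 2028
vin=E53: doors < 3 or mpg < 33 → 2041
vin=E65: doors < 3 or mpg < 33 → 2049
vin=E77: doors < 4 or mpg > 21 → 1999
vin=E80: doors < 4 or mpg > 21 → 2012
vin=E81: doors < 4 or mpg > 21 → 2009
vin=E83: doors < 3 or mpg < 33 → 2034
vin=E85: doors < 3 or mpg < 33 → 2030
vin=E96: doors < 4 or mpg > 21 → 2019

2042, 2028, 2040, 2020, 2028, 2041, 2049, 1999, 2012, 2009, 2034, 2030, 2019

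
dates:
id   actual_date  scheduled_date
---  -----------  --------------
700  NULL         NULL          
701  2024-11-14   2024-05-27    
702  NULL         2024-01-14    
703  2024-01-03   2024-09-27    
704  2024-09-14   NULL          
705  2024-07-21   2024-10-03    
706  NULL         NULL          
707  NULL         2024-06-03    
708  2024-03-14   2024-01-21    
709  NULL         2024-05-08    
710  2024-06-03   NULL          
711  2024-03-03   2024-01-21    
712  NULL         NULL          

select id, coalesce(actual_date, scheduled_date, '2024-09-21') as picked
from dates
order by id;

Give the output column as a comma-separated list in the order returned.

2024-09-21, 2024-11-14, 2024-01-14, 2024-01-03, 2024-09-14, 2024-07-21, 2024-09-21, 2024-06-03, 2024-03-14, 2024-05-08, 2024-06-03, 2024-03-03, 2024-09-21

id=700: actual_date=NULL, scheduled_date=NULL, → literal 2024-09-21 → 2024-09-21
id=701: actual_date=2024-11-14 → 2024-11-14
id=702: actual_date=NULL, scheduled_date=2024-01-14 → 2024-01-14
id=703: actual_date=2024-01-03 → 2024-01-03
id=704: actual_date=2024-09-14 → 2024-09-14
id=705: actual_date=2024-07-21 → 2024-07-21
id=706: actual_date=NULL, scheduled_date=NULL, → literal 2024-09-21 → 2024-09-21
id=707: actual_date=NULL, scheduled_date=2024-06-03 → 2024-06-03
id=708: actual_date=2024-03-14 → 2024-03-14
id=709: actual_date=NULL, scheduled_date=2024-05-08 → 2024-05-08
id=710: actual_date=2024-06-03 → 2024-06-03
id=711: actual_date=2024-03-03 → 2024-03-03
id=712: actual_date=NULL, scheduled_date=NULL, → literal 2024-09-21 → 2024-09-21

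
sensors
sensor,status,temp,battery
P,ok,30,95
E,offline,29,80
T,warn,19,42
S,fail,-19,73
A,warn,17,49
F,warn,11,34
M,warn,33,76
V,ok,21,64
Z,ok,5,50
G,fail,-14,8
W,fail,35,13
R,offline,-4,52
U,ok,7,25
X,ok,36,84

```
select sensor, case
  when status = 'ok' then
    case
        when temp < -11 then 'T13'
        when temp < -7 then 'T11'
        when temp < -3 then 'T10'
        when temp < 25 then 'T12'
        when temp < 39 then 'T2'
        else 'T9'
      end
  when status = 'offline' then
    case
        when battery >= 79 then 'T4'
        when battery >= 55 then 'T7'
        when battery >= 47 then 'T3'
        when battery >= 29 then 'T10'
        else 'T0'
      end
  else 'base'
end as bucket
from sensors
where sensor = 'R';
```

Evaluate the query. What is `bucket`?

sensor = R: status=offline, temp=-4, battery=52.
status='offline' → inner[battery >= 47] → T3

T3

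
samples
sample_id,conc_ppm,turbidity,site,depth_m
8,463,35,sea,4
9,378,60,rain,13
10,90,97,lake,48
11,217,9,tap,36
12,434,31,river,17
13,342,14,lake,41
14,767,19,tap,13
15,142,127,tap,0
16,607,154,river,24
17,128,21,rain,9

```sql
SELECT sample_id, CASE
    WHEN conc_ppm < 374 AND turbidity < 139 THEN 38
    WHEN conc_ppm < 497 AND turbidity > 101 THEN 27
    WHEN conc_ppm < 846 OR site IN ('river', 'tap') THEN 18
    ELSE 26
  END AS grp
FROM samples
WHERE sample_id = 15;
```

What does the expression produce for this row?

sample_id = 15: conc_ppm=142, turbidity=127, site=tap, depth_m=0.
conc_ppm < 374 AND turbidity < 139 → true → 38

38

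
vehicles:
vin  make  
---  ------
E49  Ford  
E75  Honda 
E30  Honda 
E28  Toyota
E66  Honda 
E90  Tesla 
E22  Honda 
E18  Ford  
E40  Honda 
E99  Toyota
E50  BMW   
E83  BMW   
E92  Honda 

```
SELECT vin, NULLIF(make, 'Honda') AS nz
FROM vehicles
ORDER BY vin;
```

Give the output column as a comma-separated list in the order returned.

Ford, NULL, Toyota, NULL, NULL, Ford, BMW, NULL, NULL, BMW, Tesla, NULL, Toyota

vin=E18: make=Ford vs Honda: differ → Ford
vin=E22: make=Honda vs Honda: equal → NULL
vin=E28: make=Toyota vs Honda: differ → Toyota
vin=E30: make=Honda vs Honda: equal → NULL
vin=E40: make=Honda vs Honda: equal → NULL
vin=E49: make=Ford vs Honda: differ → Ford
vin=E50: make=BMW vs Honda: differ → BMW
vin=E66: make=Honda vs Honda: equal → NULL
vin=E75: make=Honda vs Honda: equal → NULL
vin=E83: make=BMW vs Honda: differ → BMW
vin=E90: make=Tesla vs Honda: differ → Tesla
vin=E92: make=Honda vs Honda: equal → NULL
vin=E99: make=Toyota vs Honda: differ → Toyota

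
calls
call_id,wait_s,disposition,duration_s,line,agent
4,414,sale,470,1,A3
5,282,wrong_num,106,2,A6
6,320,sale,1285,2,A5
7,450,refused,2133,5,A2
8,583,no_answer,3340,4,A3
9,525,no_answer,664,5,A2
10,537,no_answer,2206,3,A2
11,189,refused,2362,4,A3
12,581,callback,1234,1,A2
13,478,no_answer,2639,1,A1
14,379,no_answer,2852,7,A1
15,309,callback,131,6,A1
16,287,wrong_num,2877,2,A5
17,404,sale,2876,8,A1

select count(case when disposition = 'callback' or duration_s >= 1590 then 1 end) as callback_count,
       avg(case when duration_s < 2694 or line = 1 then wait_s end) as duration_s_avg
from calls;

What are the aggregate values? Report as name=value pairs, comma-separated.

[callback_count: disposition = 'callback' or duration_s >= 1590]
call_id=4: ✗
call_id=5: ✗
call_id=6: ✗
call_id=7: ✓ → 1
call_id=8: ✓ → 1
call_id=9: ✗
call_id=10: ✓ → 1
call_id=11: ✓ → 1
call_id=12: ✓ → 1
call_id=13: ✓ → 1
call_id=14: ✓ → 1
call_id=15: ✓ → 1
call_id=16: ✓ → 1
call_id=17: ✓ → 1
callback_count = COUNT(1, 1, 1, 1, 1, 1, 1, 1, 1, 1) = 10
—
[duration_s_avg: duration_s < 2694 or line = 1]
call_id=4: ✓ → 414
call_id=5: ✓ → 282
call_id=6: ✓ → 320
call_id=7: ✓ → 450
call_id=8: ✗
call_id=9: ✓ → 525
call_id=10: ✓ → 537
call_id=11: ✓ → 189
call_id=12: ✓ → 581
call_id=13: ✓ → 478
call_id=14: ✗
call_id=15: ✓ → 309
call_id=16: ✗
call_id=17: ✗
duration_s_avg = (414 + 282 + 320 + 450 + 525 + 537 + 189 + 581 + 478 + 309) / 10 = 408.5

callback_count=10, duration_s_avg=408.5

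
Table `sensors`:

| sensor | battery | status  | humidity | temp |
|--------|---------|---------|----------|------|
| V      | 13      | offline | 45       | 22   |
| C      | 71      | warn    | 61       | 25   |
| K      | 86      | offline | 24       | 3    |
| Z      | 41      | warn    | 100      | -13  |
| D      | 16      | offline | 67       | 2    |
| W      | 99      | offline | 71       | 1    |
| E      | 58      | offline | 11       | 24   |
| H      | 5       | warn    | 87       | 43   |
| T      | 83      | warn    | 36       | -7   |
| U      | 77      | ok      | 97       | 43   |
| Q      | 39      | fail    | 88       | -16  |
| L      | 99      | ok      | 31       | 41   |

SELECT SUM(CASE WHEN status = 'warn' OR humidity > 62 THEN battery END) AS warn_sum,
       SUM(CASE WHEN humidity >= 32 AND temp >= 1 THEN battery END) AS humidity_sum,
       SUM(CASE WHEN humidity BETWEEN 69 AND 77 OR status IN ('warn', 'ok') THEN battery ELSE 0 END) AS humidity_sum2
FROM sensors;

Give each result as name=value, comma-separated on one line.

[warn_sum: status = 'warn' OR humidity > 62]
sensor=V: ✗
sensor=C: ✓ → 71
sensor=K: ✗
sensor=Z: ✓ → 41
sensor=D: ✓ → 16
sensor=W: ✓ → 99
sensor=E: ✗
sensor=H: ✓ → 5
sensor=T: ✓ → 83
sensor=U: ✓ → 77
sensor=Q: ✓ → 39
sensor=L: ✗
warn_sum = 71 + 41 + 16 + 99 + 5 + 83 + 77 + 39 = 431
—
[humidity_sum: humidity >= 32 AND temp >= 1]
sensor=V: ✓ → 13
sensor=C: ✓ → 71
sensor=K: ✗
sensor=Z: ✗
sensor=D: ✓ → 16
sensor=W: ✓ → 99
sensor=E: ✗
sensor=H: ✓ → 5
sensor=T: ✗
sensor=U: ✓ → 77
sensor=Q: ✗
sensor=L: ✗
humidity_sum = 13 + 71 + 16 + 99 + 5 + 77 = 281
—
[humidity_sum2: humidity BETWEEN 69 AND 77 OR status IN ('warn', 'ok')]
sensor=V: ✗
sensor=C: ✓ → 71
sensor=K: ✗
sensor=Z: ✓ → 41
sensor=D: ✗
sensor=W: ✓ → 99
sensor=E: ✗
sensor=H: ✓ → 5
sensor=T: ✓ → 83
sensor=U: ✓ → 77
sensor=Q: ✗
sensor=L: ✓ → 99
humidity_sum2 = 71 + 41 + 99 + 5 + 83 + 77 + 99 = 475

warn_sum=431, humidity_sum=281, humidity_sum2=475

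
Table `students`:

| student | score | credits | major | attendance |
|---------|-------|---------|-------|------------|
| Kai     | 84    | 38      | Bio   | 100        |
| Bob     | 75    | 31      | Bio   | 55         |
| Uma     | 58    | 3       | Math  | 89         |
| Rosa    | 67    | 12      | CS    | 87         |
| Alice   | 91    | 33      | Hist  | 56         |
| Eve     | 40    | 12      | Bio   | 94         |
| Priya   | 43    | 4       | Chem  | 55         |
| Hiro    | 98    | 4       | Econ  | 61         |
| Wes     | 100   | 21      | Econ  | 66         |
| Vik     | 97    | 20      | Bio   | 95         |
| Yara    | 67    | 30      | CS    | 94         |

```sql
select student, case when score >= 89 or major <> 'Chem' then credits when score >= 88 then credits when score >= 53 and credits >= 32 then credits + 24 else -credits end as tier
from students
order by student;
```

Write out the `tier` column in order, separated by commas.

33, 31, 12, 4, 38, -4, 12, 3, 20, 21, 30

student=Alice: score >= 89 or major <> 'Chem' → 33
student=Bob: score >= 89 or major <> 'Chem' → 31
student=Eve: score >= 89 or major <> 'Chem' → 12
student=Hiro: score >= 89 or major <> 'Chem' → 4
student=Kai: score >= 89 or major <> 'Chem' → 38
student=Priya: ELSE → -4
student=Rosa: score >= 89 or major <> 'Chem' → 12
student=Uma: score >= 89 or major <> 'Chem' → 3
student=Vik: score >= 89 or major <> 'Chem' → 20
student=Wes: score >= 89 or major <> 'Chem' → 21
student=Yara: score >= 89 or major <> 'Chem' → 30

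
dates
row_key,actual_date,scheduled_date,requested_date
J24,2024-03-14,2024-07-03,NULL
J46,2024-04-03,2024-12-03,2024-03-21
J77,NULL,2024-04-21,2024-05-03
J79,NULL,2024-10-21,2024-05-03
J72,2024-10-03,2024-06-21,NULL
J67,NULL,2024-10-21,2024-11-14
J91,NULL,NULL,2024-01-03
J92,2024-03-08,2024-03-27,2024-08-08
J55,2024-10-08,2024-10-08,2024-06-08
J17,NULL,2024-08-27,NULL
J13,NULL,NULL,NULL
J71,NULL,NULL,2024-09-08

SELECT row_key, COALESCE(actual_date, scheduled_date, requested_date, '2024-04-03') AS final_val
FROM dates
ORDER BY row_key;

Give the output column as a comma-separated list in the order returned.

row_key=J13: actual_date=NULL, scheduled_date=NULL, requested_date=NULL, → literal 2024-04-03 → 2024-04-03
row_key=J17: actual_date=NULL, scheduled_date=2024-08-27 → 2024-08-27
row_key=J24: actual_date=2024-03-14 → 2024-03-14
row_key=J46: actual_date=2024-04-03 → 2024-04-03
row_key=J55: actual_date=2024-10-08 → 2024-10-08
row_key=J67: actual_date=NULL, scheduled_date=2024-10-21 → 2024-10-21
row_key=J71: actual_date=NULL, scheduled_date=NULL, requested_date=2024-09-08 → 2024-09-08
row_key=J72: actual_date=2024-10-03 → 2024-10-03
row_key=J77: actual_date=NULL, scheduled_date=2024-04-21 → 2024-04-21
row_key=J79: actual_date=NULL, scheduled_date=2024-10-21 → 2024-10-21
row_key=J91: actual_date=NULL, scheduled_date=NULL, requested_date=2024-01-03 → 2024-01-03
row_key=J92: actual_date=2024-03-08 → 2024-03-08

2024-04-03, 2024-08-27, 2024-03-14, 2024-04-03, 2024-10-08, 2024-10-21, 2024-09-08, 2024-10-03, 2024-04-21, 2024-10-21, 2024-01-03, 2024-03-08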